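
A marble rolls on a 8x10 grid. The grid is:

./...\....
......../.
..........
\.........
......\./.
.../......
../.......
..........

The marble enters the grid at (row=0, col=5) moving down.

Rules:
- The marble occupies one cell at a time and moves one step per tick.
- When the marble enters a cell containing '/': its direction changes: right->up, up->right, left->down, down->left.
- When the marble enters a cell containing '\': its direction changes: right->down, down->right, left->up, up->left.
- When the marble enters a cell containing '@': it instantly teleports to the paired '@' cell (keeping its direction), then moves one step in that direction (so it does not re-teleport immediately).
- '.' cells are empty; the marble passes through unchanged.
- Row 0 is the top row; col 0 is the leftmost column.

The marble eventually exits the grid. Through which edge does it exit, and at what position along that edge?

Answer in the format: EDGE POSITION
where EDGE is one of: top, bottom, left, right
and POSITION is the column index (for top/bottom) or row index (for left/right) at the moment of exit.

Answer: right 0

Derivation:
Step 1: enter (0,5), '\' deflects down->right, move right to (0,6)
Step 2: enter (0,6), '.' pass, move right to (0,7)
Step 3: enter (0,7), '.' pass, move right to (0,8)
Step 4: enter (0,8), '.' pass, move right to (0,9)
Step 5: enter (0,9), '.' pass, move right to (0,10)
Step 6: at (0,10) — EXIT via right edge, pos 0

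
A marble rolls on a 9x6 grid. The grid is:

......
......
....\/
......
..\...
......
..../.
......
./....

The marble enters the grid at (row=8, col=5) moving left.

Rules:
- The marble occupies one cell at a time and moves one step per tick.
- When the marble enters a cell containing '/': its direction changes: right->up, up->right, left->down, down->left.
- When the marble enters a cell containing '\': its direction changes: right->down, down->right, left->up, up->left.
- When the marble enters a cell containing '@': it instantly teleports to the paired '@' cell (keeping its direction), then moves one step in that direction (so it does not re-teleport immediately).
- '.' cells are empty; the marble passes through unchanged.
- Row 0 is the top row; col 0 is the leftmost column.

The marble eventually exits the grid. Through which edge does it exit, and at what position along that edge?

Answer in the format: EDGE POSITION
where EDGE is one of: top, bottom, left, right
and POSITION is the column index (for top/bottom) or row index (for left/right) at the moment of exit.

Answer: bottom 1

Derivation:
Step 1: enter (8,5), '.' pass, move left to (8,4)
Step 2: enter (8,4), '.' pass, move left to (8,3)
Step 3: enter (8,3), '.' pass, move left to (8,2)
Step 4: enter (8,2), '.' pass, move left to (8,1)
Step 5: enter (8,1), '/' deflects left->down, move down to (9,1)
Step 6: at (9,1) — EXIT via bottom edge, pos 1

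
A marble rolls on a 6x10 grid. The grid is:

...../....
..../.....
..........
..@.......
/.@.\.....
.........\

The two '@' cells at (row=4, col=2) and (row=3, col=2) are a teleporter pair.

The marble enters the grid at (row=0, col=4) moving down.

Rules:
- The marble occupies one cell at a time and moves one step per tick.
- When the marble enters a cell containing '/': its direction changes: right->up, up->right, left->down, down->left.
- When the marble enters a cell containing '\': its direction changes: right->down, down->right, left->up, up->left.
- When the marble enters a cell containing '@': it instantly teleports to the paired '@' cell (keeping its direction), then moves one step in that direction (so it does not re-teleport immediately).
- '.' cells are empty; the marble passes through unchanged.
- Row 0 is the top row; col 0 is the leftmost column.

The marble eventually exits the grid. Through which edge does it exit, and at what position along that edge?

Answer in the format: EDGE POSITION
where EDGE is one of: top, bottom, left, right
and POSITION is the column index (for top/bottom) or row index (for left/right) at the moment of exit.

Answer: left 1

Derivation:
Step 1: enter (0,4), '.' pass, move down to (1,4)
Step 2: enter (1,4), '/' deflects down->left, move left to (1,3)
Step 3: enter (1,3), '.' pass, move left to (1,2)
Step 4: enter (1,2), '.' pass, move left to (1,1)
Step 5: enter (1,1), '.' pass, move left to (1,0)
Step 6: enter (1,0), '.' pass, move left to (1,-1)
Step 7: at (1,-1) — EXIT via left edge, pos 1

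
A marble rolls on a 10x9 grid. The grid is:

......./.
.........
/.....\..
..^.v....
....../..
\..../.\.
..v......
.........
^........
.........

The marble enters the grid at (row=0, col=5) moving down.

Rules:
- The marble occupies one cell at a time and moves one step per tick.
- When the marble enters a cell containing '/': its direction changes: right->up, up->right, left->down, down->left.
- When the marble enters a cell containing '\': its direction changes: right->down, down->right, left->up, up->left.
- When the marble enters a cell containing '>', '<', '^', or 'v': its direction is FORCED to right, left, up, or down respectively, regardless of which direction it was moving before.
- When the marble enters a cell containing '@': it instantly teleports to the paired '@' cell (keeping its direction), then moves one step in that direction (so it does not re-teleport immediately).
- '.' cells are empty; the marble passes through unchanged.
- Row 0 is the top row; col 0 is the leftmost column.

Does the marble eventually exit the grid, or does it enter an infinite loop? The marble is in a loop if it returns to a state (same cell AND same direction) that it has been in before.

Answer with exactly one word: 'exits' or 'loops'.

Answer: exits

Derivation:
Step 1: enter (0,5), '.' pass, move down to (1,5)
Step 2: enter (1,5), '.' pass, move down to (2,5)
Step 3: enter (2,5), '.' pass, move down to (3,5)
Step 4: enter (3,5), '.' pass, move down to (4,5)
Step 5: enter (4,5), '.' pass, move down to (5,5)
Step 6: enter (5,5), '/' deflects down->left, move left to (5,4)
Step 7: enter (5,4), '.' pass, move left to (5,3)
Step 8: enter (5,3), '.' pass, move left to (5,2)
Step 9: enter (5,2), '.' pass, move left to (5,1)
Step 10: enter (5,1), '.' pass, move left to (5,0)
Step 11: enter (5,0), '\' deflects left->up, move up to (4,0)
Step 12: enter (4,0), '.' pass, move up to (3,0)
Step 13: enter (3,0), '.' pass, move up to (2,0)
Step 14: enter (2,0), '/' deflects up->right, move right to (2,1)
Step 15: enter (2,1), '.' pass, move right to (2,2)
Step 16: enter (2,2), '.' pass, move right to (2,3)
Step 17: enter (2,3), '.' pass, move right to (2,4)
Step 18: enter (2,4), '.' pass, move right to (2,5)
Step 19: enter (2,5), '.' pass, move right to (2,6)
Step 20: enter (2,6), '\' deflects right->down, move down to (3,6)
Step 21: enter (3,6), '.' pass, move down to (4,6)
Step 22: enter (4,6), '/' deflects down->left, move left to (4,5)
Step 23: enter (4,5), '.' pass, move left to (4,4)
Step 24: enter (4,4), '.' pass, move left to (4,3)
Step 25: enter (4,3), '.' pass, move left to (4,2)
Step 26: enter (4,2), '.' pass, move left to (4,1)
Step 27: enter (4,1), '.' pass, move left to (4,0)
Step 28: enter (4,0), '.' pass, move left to (4,-1)
Step 29: at (4,-1) — EXIT via left edge, pos 4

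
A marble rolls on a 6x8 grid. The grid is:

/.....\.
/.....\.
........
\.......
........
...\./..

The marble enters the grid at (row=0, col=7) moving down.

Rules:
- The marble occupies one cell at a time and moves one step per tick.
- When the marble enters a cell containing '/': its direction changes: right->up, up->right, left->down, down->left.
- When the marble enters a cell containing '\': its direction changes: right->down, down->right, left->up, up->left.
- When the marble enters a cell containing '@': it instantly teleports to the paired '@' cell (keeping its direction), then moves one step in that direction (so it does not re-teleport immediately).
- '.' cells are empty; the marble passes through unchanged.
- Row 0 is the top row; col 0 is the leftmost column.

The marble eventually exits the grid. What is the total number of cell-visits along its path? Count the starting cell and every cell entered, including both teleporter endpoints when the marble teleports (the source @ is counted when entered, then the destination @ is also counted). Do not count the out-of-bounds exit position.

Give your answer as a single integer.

Answer: 6

Derivation:
Step 1: enter (0,7), '.' pass, move down to (1,7)
Step 2: enter (1,7), '.' pass, move down to (2,7)
Step 3: enter (2,7), '.' pass, move down to (3,7)
Step 4: enter (3,7), '.' pass, move down to (4,7)
Step 5: enter (4,7), '.' pass, move down to (5,7)
Step 6: enter (5,7), '.' pass, move down to (6,7)
Step 7: at (6,7) — EXIT via bottom edge, pos 7
Path length (cell visits): 6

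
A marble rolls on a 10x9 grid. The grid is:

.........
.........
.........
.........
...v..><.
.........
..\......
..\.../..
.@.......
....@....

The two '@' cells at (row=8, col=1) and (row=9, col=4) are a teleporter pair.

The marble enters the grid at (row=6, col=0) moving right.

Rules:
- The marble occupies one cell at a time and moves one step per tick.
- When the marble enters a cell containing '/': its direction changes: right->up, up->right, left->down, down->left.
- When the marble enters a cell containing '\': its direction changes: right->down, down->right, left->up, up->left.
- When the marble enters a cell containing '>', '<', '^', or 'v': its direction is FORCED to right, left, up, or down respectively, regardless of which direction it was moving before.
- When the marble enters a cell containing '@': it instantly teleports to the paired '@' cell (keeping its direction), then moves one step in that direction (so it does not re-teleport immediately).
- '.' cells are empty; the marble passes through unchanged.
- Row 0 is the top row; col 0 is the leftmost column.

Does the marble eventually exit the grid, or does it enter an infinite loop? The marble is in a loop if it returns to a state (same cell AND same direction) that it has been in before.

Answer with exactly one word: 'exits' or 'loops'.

Answer: loops

Derivation:
Step 1: enter (6,0), '.' pass, move right to (6,1)
Step 2: enter (6,1), '.' pass, move right to (6,2)
Step 3: enter (6,2), '\' deflects right->down, move down to (7,2)
Step 4: enter (7,2), '\' deflects down->right, move right to (7,3)
Step 5: enter (7,3), '.' pass, move right to (7,4)
Step 6: enter (7,4), '.' pass, move right to (7,5)
Step 7: enter (7,5), '.' pass, move right to (7,6)
Step 8: enter (7,6), '/' deflects right->up, move up to (6,6)
Step 9: enter (6,6), '.' pass, move up to (5,6)
Step 10: enter (5,6), '.' pass, move up to (4,6)
Step 11: enter (4,6), '>' forces up->right, move right to (4,7)
Step 12: enter (4,7), '<' forces right->left, move left to (4,6)
Step 13: enter (4,6), '>' forces left->right, move right to (4,7)
Step 14: at (4,7) dir=right — LOOP DETECTED (seen before)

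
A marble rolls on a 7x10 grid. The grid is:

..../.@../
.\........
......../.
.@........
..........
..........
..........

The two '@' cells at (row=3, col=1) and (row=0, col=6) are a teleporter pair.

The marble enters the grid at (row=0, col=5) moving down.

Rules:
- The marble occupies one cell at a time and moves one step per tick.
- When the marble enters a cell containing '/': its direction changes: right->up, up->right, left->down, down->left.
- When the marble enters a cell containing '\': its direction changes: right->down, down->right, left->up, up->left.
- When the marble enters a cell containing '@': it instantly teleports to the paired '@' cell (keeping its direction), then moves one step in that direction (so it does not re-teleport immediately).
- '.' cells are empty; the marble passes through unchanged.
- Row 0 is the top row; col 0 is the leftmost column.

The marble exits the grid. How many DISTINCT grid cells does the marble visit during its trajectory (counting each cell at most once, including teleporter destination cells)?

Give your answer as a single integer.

Answer: 7

Derivation:
Step 1: enter (0,5), '.' pass, move down to (1,5)
Step 2: enter (1,5), '.' pass, move down to (2,5)
Step 3: enter (2,5), '.' pass, move down to (3,5)
Step 4: enter (3,5), '.' pass, move down to (4,5)
Step 5: enter (4,5), '.' pass, move down to (5,5)
Step 6: enter (5,5), '.' pass, move down to (6,5)
Step 7: enter (6,5), '.' pass, move down to (7,5)
Step 8: at (7,5) — EXIT via bottom edge, pos 5
Distinct cells visited: 7 (path length 7)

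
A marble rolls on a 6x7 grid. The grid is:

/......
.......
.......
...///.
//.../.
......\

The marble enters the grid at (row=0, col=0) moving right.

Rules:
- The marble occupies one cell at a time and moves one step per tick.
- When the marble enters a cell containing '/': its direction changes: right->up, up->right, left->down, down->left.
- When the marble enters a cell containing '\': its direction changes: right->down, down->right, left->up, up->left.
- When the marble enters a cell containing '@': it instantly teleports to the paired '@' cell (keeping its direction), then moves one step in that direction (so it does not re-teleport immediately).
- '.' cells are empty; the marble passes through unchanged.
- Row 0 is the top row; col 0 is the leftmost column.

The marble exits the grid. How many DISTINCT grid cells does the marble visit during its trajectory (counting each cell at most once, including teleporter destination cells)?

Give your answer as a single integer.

Step 1: enter (0,0), '/' deflects right->up, move up to (-1,0)
Step 2: at (-1,0) — EXIT via top edge, pos 0
Distinct cells visited: 1 (path length 1)

Answer: 1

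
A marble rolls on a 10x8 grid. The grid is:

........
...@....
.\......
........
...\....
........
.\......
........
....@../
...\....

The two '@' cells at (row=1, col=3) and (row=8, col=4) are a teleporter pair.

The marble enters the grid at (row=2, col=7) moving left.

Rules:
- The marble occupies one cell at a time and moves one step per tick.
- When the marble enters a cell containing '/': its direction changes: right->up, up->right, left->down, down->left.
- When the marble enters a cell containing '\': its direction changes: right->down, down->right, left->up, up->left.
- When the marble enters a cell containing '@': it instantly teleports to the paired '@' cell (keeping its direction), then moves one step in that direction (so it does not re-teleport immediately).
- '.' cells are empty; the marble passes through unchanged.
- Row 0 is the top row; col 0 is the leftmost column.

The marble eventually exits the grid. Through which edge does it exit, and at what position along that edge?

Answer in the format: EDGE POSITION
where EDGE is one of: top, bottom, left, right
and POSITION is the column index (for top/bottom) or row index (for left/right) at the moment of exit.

Step 1: enter (2,7), '.' pass, move left to (2,6)
Step 2: enter (2,6), '.' pass, move left to (2,5)
Step 3: enter (2,5), '.' pass, move left to (2,4)
Step 4: enter (2,4), '.' pass, move left to (2,3)
Step 5: enter (2,3), '.' pass, move left to (2,2)
Step 6: enter (2,2), '.' pass, move left to (2,1)
Step 7: enter (2,1), '\' deflects left->up, move up to (1,1)
Step 8: enter (1,1), '.' pass, move up to (0,1)
Step 9: enter (0,1), '.' pass, move up to (-1,1)
Step 10: at (-1,1) — EXIT via top edge, pos 1

Answer: top 1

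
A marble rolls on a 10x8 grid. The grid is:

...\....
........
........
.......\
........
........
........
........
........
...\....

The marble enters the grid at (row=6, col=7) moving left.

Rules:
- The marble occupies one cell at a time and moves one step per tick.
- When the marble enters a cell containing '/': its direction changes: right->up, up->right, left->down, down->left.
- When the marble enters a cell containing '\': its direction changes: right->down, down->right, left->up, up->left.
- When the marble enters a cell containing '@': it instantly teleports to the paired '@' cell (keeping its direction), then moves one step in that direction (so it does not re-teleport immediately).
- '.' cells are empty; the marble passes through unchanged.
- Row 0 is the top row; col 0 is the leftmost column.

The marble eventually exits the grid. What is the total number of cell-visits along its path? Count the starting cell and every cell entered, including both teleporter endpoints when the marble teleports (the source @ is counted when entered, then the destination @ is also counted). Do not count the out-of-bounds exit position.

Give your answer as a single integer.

Answer: 8

Derivation:
Step 1: enter (6,7), '.' pass, move left to (6,6)
Step 2: enter (6,6), '.' pass, move left to (6,5)
Step 3: enter (6,5), '.' pass, move left to (6,4)
Step 4: enter (6,4), '.' pass, move left to (6,3)
Step 5: enter (6,3), '.' pass, move left to (6,2)
Step 6: enter (6,2), '.' pass, move left to (6,1)
Step 7: enter (6,1), '.' pass, move left to (6,0)
Step 8: enter (6,0), '.' pass, move left to (6,-1)
Step 9: at (6,-1) — EXIT via left edge, pos 6
Path length (cell visits): 8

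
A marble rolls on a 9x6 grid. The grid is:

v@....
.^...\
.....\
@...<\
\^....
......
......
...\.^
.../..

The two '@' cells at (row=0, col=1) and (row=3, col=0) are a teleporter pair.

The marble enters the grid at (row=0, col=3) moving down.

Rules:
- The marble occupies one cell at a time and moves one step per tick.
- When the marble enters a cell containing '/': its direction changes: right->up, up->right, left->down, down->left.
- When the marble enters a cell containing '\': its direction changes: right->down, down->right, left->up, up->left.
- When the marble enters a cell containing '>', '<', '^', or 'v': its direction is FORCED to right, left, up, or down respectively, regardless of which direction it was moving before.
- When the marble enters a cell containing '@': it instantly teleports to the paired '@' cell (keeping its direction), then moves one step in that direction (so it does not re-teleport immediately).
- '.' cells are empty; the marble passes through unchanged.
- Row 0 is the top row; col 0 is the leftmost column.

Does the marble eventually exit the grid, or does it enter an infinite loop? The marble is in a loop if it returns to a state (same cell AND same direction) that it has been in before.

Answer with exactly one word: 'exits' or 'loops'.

Answer: loops

Derivation:
Step 1: enter (0,3), '.' pass, move down to (1,3)
Step 2: enter (1,3), '.' pass, move down to (2,3)
Step 3: enter (2,3), '.' pass, move down to (3,3)
Step 4: enter (3,3), '.' pass, move down to (4,3)
Step 5: enter (4,3), '.' pass, move down to (5,3)
Step 6: enter (5,3), '.' pass, move down to (6,3)
Step 7: enter (6,3), '.' pass, move down to (7,3)
Step 8: enter (7,3), '\' deflects down->right, move right to (7,4)
Step 9: enter (7,4), '.' pass, move right to (7,5)
Step 10: enter (7,5), '^' forces right->up, move up to (6,5)
Step 11: enter (6,5), '.' pass, move up to (5,5)
Step 12: enter (5,5), '.' pass, move up to (4,5)
Step 13: enter (4,5), '.' pass, move up to (3,5)
Step 14: enter (3,5), '\' deflects up->left, move left to (3,4)
Step 15: enter (3,4), '<' forces left->left, move left to (3,3)
Step 16: enter (3,3), '.' pass, move left to (3,2)
Step 17: enter (3,2), '.' pass, move left to (3,1)
Step 18: enter (3,1), '.' pass, move left to (3,0)
Step 19: enter (3,0), '@' teleport (3,0)->(0,1), also enter (0,1), move left to (0,0)
Step 20: enter (0,0), 'v' forces left->down, move down to (1,0)
Step 21: enter (1,0), '.' pass, move down to (2,0)
Step 22: enter (2,0), '.' pass, move down to (3,0)
Step 23: enter (3,0), '@' teleport (3,0)->(0,1), also enter (0,1), move down to (1,1)
Step 24: enter (1,1), '^' forces down->up, move up to (0,1)
Step 25: enter (0,1), '@' teleport (0,1)->(3,0), also enter (3,0), move up to (2,0)
Step 26: enter (2,0), '.' pass, move up to (1,0)
Step 27: enter (1,0), '.' pass, move up to (0,0)
Step 28: enter (0,0), 'v' forces up->down, move down to (1,0)
Step 29: at (1,0) dir=down — LOOP DETECTED (seen before)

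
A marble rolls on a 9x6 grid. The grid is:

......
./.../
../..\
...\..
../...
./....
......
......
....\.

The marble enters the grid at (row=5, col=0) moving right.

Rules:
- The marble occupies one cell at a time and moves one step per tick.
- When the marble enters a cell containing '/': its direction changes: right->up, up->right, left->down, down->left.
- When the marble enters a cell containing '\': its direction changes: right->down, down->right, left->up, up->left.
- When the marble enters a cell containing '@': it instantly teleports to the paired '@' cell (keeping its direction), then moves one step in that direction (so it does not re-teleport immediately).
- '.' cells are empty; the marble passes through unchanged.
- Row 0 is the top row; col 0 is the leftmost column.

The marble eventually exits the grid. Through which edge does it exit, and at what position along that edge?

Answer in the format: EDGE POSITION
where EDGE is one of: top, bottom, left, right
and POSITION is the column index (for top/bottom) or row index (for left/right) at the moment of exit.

Step 1: enter (5,0), '.' pass, move right to (5,1)
Step 2: enter (5,1), '/' deflects right->up, move up to (4,1)
Step 3: enter (4,1), '.' pass, move up to (3,1)
Step 4: enter (3,1), '.' pass, move up to (2,1)
Step 5: enter (2,1), '.' pass, move up to (1,1)
Step 6: enter (1,1), '/' deflects up->right, move right to (1,2)
Step 7: enter (1,2), '.' pass, move right to (1,3)
Step 8: enter (1,3), '.' pass, move right to (1,4)
Step 9: enter (1,4), '.' pass, move right to (1,5)
Step 10: enter (1,5), '/' deflects right->up, move up to (0,5)
Step 11: enter (0,5), '.' pass, move up to (-1,5)
Step 12: at (-1,5) — EXIT via top edge, pos 5

Answer: top 5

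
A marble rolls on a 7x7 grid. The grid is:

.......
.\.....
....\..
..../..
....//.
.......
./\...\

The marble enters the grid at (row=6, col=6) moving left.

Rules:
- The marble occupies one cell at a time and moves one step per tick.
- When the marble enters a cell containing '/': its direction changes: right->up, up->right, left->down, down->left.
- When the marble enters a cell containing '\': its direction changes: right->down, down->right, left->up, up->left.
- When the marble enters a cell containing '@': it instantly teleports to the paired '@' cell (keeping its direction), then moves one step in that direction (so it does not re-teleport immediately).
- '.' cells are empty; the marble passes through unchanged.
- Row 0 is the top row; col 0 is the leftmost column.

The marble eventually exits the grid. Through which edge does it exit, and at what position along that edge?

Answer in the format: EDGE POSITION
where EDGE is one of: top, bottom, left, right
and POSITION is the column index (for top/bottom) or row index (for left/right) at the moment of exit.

Step 1: enter (6,6), '\' deflects left->up, move up to (5,6)
Step 2: enter (5,6), '.' pass, move up to (4,6)
Step 3: enter (4,6), '.' pass, move up to (3,6)
Step 4: enter (3,6), '.' pass, move up to (2,6)
Step 5: enter (2,6), '.' pass, move up to (1,6)
Step 6: enter (1,6), '.' pass, move up to (0,6)
Step 7: enter (0,6), '.' pass, move up to (-1,6)
Step 8: at (-1,6) — EXIT via top edge, pos 6

Answer: top 6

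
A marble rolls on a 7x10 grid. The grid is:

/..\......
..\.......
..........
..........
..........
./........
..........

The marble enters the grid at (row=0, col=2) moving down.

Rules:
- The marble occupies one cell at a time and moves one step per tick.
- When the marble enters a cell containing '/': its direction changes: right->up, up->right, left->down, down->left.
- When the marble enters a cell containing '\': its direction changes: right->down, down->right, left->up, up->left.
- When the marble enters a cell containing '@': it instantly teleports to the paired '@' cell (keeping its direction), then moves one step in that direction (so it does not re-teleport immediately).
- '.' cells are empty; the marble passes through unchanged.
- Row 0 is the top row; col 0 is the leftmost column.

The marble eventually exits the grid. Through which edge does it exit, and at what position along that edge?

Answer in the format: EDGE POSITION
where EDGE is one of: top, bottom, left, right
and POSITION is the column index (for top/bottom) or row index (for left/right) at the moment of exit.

Step 1: enter (0,2), '.' pass, move down to (1,2)
Step 2: enter (1,2), '\' deflects down->right, move right to (1,3)
Step 3: enter (1,3), '.' pass, move right to (1,4)
Step 4: enter (1,4), '.' pass, move right to (1,5)
Step 5: enter (1,5), '.' pass, move right to (1,6)
Step 6: enter (1,6), '.' pass, move right to (1,7)
Step 7: enter (1,7), '.' pass, move right to (1,8)
Step 8: enter (1,8), '.' pass, move right to (1,9)
Step 9: enter (1,9), '.' pass, move right to (1,10)
Step 10: at (1,10) — EXIT via right edge, pos 1

Answer: right 1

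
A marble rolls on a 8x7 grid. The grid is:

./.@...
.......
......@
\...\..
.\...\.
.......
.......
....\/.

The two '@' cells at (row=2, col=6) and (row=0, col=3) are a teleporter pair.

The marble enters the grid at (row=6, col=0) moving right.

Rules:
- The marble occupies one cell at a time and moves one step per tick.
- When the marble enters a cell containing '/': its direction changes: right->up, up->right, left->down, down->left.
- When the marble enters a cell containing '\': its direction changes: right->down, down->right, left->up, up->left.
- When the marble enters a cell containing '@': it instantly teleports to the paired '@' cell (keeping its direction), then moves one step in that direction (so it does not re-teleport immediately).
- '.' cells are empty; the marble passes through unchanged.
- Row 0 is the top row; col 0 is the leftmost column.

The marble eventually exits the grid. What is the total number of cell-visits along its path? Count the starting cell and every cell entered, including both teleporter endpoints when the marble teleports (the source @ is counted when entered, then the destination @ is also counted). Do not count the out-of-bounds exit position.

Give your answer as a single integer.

Answer: 7

Derivation:
Step 1: enter (6,0), '.' pass, move right to (6,1)
Step 2: enter (6,1), '.' pass, move right to (6,2)
Step 3: enter (6,2), '.' pass, move right to (6,3)
Step 4: enter (6,3), '.' pass, move right to (6,4)
Step 5: enter (6,4), '.' pass, move right to (6,5)
Step 6: enter (6,5), '.' pass, move right to (6,6)
Step 7: enter (6,6), '.' pass, move right to (6,7)
Step 8: at (6,7) — EXIT via right edge, pos 6
Path length (cell visits): 7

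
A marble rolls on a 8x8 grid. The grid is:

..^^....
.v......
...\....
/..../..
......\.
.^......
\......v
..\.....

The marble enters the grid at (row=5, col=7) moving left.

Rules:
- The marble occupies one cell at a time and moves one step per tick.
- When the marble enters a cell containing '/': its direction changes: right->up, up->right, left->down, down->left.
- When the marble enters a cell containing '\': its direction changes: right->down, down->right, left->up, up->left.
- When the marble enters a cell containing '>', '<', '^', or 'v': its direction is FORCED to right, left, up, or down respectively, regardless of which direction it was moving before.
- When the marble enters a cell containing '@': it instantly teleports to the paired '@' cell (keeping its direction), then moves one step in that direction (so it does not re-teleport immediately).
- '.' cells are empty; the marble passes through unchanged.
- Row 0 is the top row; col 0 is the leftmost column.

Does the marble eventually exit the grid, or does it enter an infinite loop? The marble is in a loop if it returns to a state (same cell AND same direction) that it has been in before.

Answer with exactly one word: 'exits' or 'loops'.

Step 1: enter (5,7), '.' pass, move left to (5,6)
Step 2: enter (5,6), '.' pass, move left to (5,5)
Step 3: enter (5,5), '.' pass, move left to (5,4)
Step 4: enter (5,4), '.' pass, move left to (5,3)
Step 5: enter (5,3), '.' pass, move left to (5,2)
Step 6: enter (5,2), '.' pass, move left to (5,1)
Step 7: enter (5,1), '^' forces left->up, move up to (4,1)
Step 8: enter (4,1), '.' pass, move up to (3,1)
Step 9: enter (3,1), '.' pass, move up to (2,1)
Step 10: enter (2,1), '.' pass, move up to (1,1)
Step 11: enter (1,1), 'v' forces up->down, move down to (2,1)
Step 12: enter (2,1), '.' pass, move down to (3,1)
Step 13: enter (3,1), '.' pass, move down to (4,1)
Step 14: enter (4,1), '.' pass, move down to (5,1)
Step 15: enter (5,1), '^' forces down->up, move up to (4,1)
Step 16: at (4,1) dir=up — LOOP DETECTED (seen before)

Answer: loops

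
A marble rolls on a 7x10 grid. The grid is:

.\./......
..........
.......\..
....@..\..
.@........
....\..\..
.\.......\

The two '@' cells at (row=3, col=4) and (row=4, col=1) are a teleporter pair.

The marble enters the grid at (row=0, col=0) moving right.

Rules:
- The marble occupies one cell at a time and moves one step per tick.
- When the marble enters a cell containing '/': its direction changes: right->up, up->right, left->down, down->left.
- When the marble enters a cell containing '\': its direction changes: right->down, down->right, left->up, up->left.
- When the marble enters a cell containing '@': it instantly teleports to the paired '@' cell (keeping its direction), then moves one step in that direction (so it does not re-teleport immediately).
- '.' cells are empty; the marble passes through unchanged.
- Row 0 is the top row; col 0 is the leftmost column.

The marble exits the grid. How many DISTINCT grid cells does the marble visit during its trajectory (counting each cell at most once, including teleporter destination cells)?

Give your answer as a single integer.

Step 1: enter (0,0), '.' pass, move right to (0,1)
Step 2: enter (0,1), '\' deflects right->down, move down to (1,1)
Step 3: enter (1,1), '.' pass, move down to (2,1)
Step 4: enter (2,1), '.' pass, move down to (3,1)
Step 5: enter (3,1), '.' pass, move down to (4,1)
Step 6: enter (4,1), '@' teleport (4,1)->(3,4), also enter (3,4), move down to (4,4)
Step 7: enter (4,4), '.' pass, move down to (5,4)
Step 8: enter (5,4), '\' deflects down->right, move right to (5,5)
Step 9: enter (5,5), '.' pass, move right to (5,6)
Step 10: enter (5,6), '.' pass, move right to (5,7)
Step 11: enter (5,7), '\' deflects right->down, move down to (6,7)
Step 12: enter (6,7), '.' pass, move down to (7,7)
Step 13: at (7,7) — EXIT via bottom edge, pos 7
Distinct cells visited: 13 (path length 13)

Answer: 13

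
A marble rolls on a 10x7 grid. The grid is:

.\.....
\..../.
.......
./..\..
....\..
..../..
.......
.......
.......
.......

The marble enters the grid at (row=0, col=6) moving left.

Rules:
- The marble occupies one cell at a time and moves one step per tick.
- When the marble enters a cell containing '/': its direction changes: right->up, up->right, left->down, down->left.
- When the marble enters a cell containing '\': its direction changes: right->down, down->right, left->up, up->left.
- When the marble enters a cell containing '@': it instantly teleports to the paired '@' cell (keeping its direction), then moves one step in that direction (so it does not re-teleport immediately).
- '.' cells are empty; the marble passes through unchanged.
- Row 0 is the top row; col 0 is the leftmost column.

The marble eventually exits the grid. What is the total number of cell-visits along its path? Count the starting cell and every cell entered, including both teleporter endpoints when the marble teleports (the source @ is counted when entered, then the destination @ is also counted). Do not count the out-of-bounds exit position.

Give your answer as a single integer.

Answer: 6

Derivation:
Step 1: enter (0,6), '.' pass, move left to (0,5)
Step 2: enter (0,5), '.' pass, move left to (0,4)
Step 3: enter (0,4), '.' pass, move left to (0,3)
Step 4: enter (0,3), '.' pass, move left to (0,2)
Step 5: enter (0,2), '.' pass, move left to (0,1)
Step 6: enter (0,1), '\' deflects left->up, move up to (-1,1)
Step 7: at (-1,1) — EXIT via top edge, pos 1
Path length (cell visits): 6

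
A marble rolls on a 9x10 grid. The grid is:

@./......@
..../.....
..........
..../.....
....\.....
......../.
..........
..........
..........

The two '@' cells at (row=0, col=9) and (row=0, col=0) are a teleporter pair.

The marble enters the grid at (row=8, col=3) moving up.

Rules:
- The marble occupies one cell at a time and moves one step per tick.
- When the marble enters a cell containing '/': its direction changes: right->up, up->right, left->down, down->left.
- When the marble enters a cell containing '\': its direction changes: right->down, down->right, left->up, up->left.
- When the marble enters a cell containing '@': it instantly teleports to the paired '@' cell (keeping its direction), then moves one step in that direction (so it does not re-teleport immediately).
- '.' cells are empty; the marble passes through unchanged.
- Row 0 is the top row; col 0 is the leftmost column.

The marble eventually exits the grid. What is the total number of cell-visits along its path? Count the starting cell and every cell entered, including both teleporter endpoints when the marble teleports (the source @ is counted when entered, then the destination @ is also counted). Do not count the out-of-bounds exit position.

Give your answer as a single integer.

Answer: 9

Derivation:
Step 1: enter (8,3), '.' pass, move up to (7,3)
Step 2: enter (7,3), '.' pass, move up to (6,3)
Step 3: enter (6,3), '.' pass, move up to (5,3)
Step 4: enter (5,3), '.' pass, move up to (4,3)
Step 5: enter (4,3), '.' pass, move up to (3,3)
Step 6: enter (3,3), '.' pass, move up to (2,3)
Step 7: enter (2,3), '.' pass, move up to (1,3)
Step 8: enter (1,3), '.' pass, move up to (0,3)
Step 9: enter (0,3), '.' pass, move up to (-1,3)
Step 10: at (-1,3) — EXIT via top edge, pos 3
Path length (cell visits): 9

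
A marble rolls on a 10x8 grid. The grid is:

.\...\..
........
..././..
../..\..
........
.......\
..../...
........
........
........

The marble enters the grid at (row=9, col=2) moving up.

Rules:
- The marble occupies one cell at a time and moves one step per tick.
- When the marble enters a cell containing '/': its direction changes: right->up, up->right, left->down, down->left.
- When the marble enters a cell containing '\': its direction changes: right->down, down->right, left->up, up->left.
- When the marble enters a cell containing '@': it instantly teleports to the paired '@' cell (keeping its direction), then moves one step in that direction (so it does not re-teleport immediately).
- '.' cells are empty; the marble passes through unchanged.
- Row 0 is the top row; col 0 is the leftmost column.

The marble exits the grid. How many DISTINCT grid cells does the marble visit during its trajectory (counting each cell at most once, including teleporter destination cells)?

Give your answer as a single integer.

Step 1: enter (9,2), '.' pass, move up to (8,2)
Step 2: enter (8,2), '.' pass, move up to (7,2)
Step 3: enter (7,2), '.' pass, move up to (6,2)
Step 4: enter (6,2), '.' pass, move up to (5,2)
Step 5: enter (5,2), '.' pass, move up to (4,2)
Step 6: enter (4,2), '.' pass, move up to (3,2)
Step 7: enter (3,2), '/' deflects up->right, move right to (3,3)
Step 8: enter (3,3), '.' pass, move right to (3,4)
Step 9: enter (3,4), '.' pass, move right to (3,5)
Step 10: enter (3,5), '\' deflects right->down, move down to (4,5)
Step 11: enter (4,5), '.' pass, move down to (5,5)
Step 12: enter (5,5), '.' pass, move down to (6,5)
Step 13: enter (6,5), '.' pass, move down to (7,5)
Step 14: enter (7,5), '.' pass, move down to (8,5)
Step 15: enter (8,5), '.' pass, move down to (9,5)
Step 16: enter (9,5), '.' pass, move down to (10,5)
Step 17: at (10,5) — EXIT via bottom edge, pos 5
Distinct cells visited: 16 (path length 16)

Answer: 16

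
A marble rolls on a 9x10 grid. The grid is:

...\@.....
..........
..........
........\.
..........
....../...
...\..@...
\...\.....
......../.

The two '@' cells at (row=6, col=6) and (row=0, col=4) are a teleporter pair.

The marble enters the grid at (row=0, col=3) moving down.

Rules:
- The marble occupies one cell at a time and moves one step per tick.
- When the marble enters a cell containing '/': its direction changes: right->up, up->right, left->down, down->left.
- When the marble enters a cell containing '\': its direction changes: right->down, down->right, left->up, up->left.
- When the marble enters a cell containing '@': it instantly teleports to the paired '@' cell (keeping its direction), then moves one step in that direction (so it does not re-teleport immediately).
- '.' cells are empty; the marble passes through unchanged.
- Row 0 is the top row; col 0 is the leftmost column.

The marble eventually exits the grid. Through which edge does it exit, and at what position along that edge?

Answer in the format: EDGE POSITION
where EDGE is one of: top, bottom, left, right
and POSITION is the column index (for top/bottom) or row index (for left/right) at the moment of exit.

Answer: right 6

Derivation:
Step 1: enter (0,3), '\' deflects down->right, move right to (0,4)
Step 2: enter (0,4), '@' teleport (0,4)->(6,6), also enter (6,6), move right to (6,7)
Step 3: enter (6,7), '.' pass, move right to (6,8)
Step 4: enter (6,8), '.' pass, move right to (6,9)
Step 5: enter (6,9), '.' pass, move right to (6,10)
Step 6: at (6,10) — EXIT via right edge, pos 6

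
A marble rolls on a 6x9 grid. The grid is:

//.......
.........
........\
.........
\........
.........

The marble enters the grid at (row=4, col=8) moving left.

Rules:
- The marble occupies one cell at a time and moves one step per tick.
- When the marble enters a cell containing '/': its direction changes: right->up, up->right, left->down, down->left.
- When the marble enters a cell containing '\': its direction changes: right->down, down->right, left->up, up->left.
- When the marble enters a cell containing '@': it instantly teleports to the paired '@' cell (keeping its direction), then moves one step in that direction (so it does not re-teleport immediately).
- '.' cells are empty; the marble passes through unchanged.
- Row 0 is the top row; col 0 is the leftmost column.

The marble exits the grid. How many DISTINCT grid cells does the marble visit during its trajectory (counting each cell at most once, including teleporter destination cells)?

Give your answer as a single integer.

Answer: 14

Derivation:
Step 1: enter (4,8), '.' pass, move left to (4,7)
Step 2: enter (4,7), '.' pass, move left to (4,6)
Step 3: enter (4,6), '.' pass, move left to (4,5)
Step 4: enter (4,5), '.' pass, move left to (4,4)
Step 5: enter (4,4), '.' pass, move left to (4,3)
Step 6: enter (4,3), '.' pass, move left to (4,2)
Step 7: enter (4,2), '.' pass, move left to (4,1)
Step 8: enter (4,1), '.' pass, move left to (4,0)
Step 9: enter (4,0), '\' deflects left->up, move up to (3,0)
Step 10: enter (3,0), '.' pass, move up to (2,0)
Step 11: enter (2,0), '.' pass, move up to (1,0)
Step 12: enter (1,0), '.' pass, move up to (0,0)
Step 13: enter (0,0), '/' deflects up->right, move right to (0,1)
Step 14: enter (0,1), '/' deflects right->up, move up to (-1,1)
Step 15: at (-1,1) — EXIT via top edge, pos 1
Distinct cells visited: 14 (path length 14)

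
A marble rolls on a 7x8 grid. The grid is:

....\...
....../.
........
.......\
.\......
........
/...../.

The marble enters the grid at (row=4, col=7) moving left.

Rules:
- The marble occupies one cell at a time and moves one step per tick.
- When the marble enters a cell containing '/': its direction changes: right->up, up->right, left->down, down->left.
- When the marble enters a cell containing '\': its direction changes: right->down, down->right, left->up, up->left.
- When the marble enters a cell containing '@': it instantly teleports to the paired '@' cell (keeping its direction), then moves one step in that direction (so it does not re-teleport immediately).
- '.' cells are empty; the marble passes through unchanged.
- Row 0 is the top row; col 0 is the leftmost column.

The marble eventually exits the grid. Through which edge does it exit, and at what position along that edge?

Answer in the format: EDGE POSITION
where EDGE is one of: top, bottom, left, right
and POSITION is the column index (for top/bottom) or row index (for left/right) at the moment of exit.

Answer: top 1

Derivation:
Step 1: enter (4,7), '.' pass, move left to (4,6)
Step 2: enter (4,6), '.' pass, move left to (4,5)
Step 3: enter (4,5), '.' pass, move left to (4,4)
Step 4: enter (4,4), '.' pass, move left to (4,3)
Step 5: enter (4,3), '.' pass, move left to (4,2)
Step 6: enter (4,2), '.' pass, move left to (4,1)
Step 7: enter (4,1), '\' deflects left->up, move up to (3,1)
Step 8: enter (3,1), '.' pass, move up to (2,1)
Step 9: enter (2,1), '.' pass, move up to (1,1)
Step 10: enter (1,1), '.' pass, move up to (0,1)
Step 11: enter (0,1), '.' pass, move up to (-1,1)
Step 12: at (-1,1) — EXIT via top edge, pos 1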